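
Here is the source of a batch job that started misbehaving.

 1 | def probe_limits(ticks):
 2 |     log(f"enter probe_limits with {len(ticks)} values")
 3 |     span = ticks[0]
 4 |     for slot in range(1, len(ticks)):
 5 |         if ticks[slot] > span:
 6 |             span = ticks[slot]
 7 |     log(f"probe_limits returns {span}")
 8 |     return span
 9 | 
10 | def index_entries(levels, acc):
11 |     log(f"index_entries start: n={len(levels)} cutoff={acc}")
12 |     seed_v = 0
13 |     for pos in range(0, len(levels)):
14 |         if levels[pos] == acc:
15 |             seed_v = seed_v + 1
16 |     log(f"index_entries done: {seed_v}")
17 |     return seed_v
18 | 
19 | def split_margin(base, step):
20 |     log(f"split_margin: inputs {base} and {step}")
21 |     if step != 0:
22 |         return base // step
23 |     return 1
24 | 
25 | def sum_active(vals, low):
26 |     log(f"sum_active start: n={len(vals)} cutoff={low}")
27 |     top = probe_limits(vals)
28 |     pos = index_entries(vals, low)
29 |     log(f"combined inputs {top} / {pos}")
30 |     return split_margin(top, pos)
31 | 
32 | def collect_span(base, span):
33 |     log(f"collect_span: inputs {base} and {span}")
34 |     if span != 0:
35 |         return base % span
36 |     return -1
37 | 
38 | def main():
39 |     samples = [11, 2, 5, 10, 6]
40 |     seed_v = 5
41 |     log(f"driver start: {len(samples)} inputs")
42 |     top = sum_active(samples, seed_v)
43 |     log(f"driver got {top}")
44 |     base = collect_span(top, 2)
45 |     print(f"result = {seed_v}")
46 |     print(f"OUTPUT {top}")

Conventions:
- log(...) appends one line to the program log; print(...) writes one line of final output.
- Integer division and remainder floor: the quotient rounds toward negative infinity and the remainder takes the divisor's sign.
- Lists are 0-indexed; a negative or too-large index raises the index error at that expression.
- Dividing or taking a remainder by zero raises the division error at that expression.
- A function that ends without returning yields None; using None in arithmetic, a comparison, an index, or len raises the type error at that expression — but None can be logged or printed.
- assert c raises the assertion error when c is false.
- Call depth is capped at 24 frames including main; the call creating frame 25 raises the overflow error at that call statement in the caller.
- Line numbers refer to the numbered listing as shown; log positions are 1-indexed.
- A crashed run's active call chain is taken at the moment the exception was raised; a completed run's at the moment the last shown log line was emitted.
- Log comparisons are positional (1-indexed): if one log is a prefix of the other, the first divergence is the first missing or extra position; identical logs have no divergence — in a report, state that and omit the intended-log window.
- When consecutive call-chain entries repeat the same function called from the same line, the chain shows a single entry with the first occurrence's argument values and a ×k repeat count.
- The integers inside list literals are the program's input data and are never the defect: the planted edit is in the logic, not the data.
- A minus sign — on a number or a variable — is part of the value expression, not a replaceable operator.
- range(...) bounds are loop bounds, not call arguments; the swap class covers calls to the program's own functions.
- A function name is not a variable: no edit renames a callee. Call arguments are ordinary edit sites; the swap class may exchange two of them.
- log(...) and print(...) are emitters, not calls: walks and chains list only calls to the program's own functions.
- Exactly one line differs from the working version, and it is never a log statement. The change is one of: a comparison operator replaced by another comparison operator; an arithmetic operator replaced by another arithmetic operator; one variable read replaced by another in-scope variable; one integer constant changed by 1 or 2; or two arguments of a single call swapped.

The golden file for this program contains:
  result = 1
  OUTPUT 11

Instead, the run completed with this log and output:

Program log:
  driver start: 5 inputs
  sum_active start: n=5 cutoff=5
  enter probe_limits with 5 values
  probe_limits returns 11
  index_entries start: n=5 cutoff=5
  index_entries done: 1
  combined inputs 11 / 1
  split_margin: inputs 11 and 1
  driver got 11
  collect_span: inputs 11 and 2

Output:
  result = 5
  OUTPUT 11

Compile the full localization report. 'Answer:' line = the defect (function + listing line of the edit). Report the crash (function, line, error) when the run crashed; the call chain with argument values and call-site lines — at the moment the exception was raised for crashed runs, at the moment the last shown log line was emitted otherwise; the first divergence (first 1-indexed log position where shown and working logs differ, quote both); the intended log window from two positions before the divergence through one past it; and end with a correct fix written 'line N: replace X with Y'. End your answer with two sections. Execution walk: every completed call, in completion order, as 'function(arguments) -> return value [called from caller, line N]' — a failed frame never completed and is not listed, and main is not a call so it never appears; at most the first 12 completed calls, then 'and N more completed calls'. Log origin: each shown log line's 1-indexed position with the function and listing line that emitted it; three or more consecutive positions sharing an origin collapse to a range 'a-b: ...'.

Answer: the defect is in main at line 45.
Key fact: No log line changed; the fault shows up purely in the output.
Call chain: main -> collect_span(11, 2) (called at line 44).
First divergence: there is none — every log position agrees.
Execution walk:
  probe_limits([11, 2, 5, 10, 6]) -> 11  [called from sum_active, line 27]
  index_entries([11, 2, 5, 10, 6], 5) -> 1  [called from sum_active, line 28]
  split_margin(11, 1) -> 11  [called from sum_active, line 30]
  sum_active([11, 2, 5, 10, 6], 5) -> 11  [called from main, line 42]
  collect_span(11, 2) -> 1  [called from main, line 44]
Origin of each log line:
  1: from main, line 41
  2: from sum_active, line 26
  3: from probe_limits, line 2
  4: from probe_limits, line 7
  5: from index_entries, line 11
  6: from index_entries, line 16
  7: from sum_active, line 29
  8: from split_margin, line 20
  9: from main, line 43
  10: from collect_span, line 33
A correct fix: line 45: replace `seed_v` with `base`.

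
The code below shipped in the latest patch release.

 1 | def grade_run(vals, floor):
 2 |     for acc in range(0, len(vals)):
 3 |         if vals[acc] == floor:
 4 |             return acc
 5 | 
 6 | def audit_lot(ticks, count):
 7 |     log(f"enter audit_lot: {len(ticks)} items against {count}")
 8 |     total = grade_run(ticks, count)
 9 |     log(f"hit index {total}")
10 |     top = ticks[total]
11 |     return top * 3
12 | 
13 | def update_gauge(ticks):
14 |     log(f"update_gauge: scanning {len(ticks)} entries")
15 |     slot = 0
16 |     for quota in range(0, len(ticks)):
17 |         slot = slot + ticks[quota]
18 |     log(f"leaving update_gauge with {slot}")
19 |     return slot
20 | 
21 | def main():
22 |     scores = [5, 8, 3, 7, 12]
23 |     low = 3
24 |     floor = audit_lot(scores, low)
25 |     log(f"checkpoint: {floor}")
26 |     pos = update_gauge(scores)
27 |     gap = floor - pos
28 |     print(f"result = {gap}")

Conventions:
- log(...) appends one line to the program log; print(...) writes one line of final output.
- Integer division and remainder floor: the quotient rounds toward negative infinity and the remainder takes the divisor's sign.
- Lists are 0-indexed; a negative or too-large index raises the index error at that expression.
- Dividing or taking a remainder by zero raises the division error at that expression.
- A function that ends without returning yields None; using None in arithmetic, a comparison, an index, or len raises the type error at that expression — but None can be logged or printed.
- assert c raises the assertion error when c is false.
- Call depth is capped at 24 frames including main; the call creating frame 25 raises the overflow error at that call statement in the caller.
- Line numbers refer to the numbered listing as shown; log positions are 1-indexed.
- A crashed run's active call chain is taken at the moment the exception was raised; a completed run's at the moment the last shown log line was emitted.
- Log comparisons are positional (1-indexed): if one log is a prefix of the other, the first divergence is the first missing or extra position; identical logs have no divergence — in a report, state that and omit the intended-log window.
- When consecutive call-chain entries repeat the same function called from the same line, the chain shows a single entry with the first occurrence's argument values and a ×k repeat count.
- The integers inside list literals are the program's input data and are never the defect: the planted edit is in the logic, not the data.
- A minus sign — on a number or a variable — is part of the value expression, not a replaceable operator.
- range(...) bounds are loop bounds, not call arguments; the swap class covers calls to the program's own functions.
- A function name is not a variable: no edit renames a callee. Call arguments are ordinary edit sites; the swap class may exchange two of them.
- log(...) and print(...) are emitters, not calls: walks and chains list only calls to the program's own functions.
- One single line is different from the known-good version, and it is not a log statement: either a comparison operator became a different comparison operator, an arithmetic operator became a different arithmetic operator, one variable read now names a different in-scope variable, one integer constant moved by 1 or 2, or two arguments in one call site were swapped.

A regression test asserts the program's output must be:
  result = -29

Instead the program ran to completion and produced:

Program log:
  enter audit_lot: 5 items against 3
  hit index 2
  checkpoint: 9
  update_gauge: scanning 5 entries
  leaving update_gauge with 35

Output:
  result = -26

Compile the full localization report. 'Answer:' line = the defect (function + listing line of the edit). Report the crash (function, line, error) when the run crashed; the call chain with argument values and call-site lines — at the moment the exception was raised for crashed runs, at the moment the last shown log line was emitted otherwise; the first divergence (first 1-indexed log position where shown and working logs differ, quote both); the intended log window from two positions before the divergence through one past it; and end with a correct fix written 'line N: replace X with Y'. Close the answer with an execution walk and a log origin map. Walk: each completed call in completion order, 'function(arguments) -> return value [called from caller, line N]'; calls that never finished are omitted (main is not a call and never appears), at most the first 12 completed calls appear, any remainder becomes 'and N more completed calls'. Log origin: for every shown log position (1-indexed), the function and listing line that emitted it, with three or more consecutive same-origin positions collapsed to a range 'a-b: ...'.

Answer: the defect is in audit_lot at line 11.
Core observation: Log line 3 is where behavior first shows: 'checkpoint: 9' appears instead of 'checkpoint: 6'.
Call chain: main -> update_gauge([5, 8, 3, 7, 12]) (called at line 26).
First divergence: position 3 — the shown line 'checkpoint: 9' should read 'checkpoint: 6'.
Intended log window:
  1: enter audit_lot: 5 items against 3
  2: hit index 2
  3: checkpoint: 6
  4: update_gauge: scanning 5 entries
Execution walk:
  grade_run([5, 8, 3, 7, 12], 3) -> 2  [called from audit_lot, line 8]
  audit_lot([5, 8, 3, 7, 12], 3) -> 9  [called from main, line 24]
  update_gauge([5, 8, 3, 7, 12]) -> 35  [called from main, line 26]
Log origins:
  1: emitted by audit_lot (line 7)
  2: emitted by audit_lot (line 9)
  3: emitted by main (line 25)
  4: emitted by update_gauge (line 14)
  5: emitted by update_gauge (line 18)
A correct fix: line 11: replace `3` with `2`.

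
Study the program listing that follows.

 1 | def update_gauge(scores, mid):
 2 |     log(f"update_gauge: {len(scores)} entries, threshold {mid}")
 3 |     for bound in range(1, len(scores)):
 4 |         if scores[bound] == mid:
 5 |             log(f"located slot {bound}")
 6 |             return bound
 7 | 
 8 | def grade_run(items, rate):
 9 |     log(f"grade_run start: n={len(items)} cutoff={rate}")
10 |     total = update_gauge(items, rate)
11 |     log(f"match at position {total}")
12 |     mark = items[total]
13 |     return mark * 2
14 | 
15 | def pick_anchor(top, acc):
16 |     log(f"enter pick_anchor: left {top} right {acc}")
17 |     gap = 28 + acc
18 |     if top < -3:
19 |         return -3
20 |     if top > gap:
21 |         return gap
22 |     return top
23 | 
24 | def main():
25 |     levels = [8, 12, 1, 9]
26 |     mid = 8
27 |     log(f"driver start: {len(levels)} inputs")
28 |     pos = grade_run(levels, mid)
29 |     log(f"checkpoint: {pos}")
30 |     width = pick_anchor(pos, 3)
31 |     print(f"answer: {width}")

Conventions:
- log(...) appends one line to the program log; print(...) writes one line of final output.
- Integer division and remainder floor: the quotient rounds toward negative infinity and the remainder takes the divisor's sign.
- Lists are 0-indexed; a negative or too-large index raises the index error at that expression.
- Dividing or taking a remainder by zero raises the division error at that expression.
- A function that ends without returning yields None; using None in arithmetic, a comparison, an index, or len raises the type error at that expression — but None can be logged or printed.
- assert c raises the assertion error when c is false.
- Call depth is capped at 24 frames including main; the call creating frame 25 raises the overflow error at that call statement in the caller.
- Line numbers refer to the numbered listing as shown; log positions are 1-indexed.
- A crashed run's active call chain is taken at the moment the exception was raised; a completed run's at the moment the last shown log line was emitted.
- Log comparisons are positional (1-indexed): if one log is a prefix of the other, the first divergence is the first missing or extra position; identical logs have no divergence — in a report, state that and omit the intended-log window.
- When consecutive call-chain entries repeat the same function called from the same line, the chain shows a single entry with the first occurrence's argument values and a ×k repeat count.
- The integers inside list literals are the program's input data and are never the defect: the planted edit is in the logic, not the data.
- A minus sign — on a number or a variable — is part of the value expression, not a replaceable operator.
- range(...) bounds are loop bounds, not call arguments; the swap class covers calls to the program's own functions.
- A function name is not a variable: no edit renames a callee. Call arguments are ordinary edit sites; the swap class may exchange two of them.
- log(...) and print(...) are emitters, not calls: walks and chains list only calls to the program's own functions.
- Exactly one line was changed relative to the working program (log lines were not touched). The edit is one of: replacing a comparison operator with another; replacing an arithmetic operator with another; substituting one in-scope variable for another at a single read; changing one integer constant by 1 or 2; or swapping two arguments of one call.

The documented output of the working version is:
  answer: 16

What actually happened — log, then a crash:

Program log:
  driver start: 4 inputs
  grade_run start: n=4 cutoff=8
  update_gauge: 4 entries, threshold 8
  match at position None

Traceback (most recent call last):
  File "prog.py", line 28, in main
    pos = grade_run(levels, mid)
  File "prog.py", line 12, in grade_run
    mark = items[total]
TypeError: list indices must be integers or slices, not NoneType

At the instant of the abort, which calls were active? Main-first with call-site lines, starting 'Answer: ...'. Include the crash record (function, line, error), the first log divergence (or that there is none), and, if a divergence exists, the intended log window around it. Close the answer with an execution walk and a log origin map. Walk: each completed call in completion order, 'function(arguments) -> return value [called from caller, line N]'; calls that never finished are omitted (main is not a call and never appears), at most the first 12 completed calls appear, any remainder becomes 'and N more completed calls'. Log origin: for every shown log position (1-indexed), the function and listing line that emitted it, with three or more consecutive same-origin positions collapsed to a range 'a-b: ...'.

Answer: main -> grade_run (called at line 28).
Core observation: Log line 4 is where behavior first shows: 'match at position None' appears instead of 'located slot 0'.
Crash: grade_run, line 12, TypeError.
First divergence: position 4; shown 'match at position None' vs intended 'located slot 0'.
Intended log window:
  2: grade_run start: n=4 cutoff=8
  3: update_gauge: 4 entries, threshold 8
  4: located slot 0
  5: match at position 0
Execution walk:
  update_gauge([8, 12, 1, 9], 8) -> None  [called from grade_run, line 10]
Origin of each log line:
  1 — main, line 27
  2 — grade_run, line 9
  3 — update_gauge, line 2
  4 — grade_run, line 11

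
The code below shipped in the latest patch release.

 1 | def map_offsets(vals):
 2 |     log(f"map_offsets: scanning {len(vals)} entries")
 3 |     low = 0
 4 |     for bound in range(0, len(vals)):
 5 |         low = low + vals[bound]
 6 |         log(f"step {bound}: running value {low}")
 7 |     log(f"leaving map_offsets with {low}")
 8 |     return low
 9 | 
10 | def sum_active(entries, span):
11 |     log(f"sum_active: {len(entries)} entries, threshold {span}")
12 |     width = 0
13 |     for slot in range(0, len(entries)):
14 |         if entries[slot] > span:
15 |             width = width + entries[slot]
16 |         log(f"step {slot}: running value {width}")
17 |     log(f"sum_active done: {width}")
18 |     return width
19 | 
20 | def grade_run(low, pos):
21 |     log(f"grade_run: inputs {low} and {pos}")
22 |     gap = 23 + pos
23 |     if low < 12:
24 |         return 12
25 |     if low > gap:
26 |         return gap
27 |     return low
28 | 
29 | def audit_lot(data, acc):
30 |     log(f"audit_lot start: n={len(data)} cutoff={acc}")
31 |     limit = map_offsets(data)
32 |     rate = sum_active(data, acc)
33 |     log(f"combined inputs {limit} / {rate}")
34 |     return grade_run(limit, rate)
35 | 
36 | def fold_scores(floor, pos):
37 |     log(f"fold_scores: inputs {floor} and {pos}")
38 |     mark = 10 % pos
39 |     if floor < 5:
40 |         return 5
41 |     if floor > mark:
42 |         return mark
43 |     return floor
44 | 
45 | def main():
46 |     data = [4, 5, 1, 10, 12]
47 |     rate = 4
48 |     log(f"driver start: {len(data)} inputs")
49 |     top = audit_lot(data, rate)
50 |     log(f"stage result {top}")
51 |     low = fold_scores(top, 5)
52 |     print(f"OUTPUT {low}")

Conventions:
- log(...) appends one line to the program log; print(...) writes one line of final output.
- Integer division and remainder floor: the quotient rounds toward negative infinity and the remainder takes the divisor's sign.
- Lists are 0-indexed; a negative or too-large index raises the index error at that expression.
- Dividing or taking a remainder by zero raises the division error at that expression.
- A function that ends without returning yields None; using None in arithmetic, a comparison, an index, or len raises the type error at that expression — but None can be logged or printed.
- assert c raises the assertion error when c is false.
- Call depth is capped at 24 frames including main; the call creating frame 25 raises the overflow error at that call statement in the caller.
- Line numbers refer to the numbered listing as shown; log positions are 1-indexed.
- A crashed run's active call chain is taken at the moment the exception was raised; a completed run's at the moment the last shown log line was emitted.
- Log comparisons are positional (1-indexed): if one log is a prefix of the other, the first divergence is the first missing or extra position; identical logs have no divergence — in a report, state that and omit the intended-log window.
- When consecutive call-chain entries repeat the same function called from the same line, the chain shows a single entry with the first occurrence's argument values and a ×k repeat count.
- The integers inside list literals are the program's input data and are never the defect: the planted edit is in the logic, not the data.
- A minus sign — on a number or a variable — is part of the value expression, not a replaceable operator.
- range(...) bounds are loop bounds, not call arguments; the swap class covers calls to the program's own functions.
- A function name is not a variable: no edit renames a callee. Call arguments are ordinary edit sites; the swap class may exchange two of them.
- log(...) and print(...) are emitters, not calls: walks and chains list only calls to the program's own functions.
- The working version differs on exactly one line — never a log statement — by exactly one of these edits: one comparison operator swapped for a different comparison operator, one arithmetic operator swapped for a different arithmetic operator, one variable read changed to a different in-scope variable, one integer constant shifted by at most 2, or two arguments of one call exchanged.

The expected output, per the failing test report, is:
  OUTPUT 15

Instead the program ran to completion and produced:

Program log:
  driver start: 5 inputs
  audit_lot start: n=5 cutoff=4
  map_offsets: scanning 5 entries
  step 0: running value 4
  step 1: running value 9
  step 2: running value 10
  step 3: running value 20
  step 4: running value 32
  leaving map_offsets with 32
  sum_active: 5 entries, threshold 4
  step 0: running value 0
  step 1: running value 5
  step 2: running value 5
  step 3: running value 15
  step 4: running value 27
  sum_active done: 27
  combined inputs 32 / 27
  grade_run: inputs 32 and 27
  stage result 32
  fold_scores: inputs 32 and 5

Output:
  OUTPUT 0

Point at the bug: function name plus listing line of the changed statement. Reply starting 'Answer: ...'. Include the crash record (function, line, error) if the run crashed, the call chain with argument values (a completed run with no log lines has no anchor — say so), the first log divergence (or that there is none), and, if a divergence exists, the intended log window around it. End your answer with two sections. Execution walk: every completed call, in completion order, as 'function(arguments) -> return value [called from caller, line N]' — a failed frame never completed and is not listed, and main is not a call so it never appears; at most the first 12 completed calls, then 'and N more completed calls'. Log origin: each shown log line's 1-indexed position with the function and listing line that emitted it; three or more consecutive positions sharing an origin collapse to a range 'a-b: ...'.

Answer: the defect is in fold_scores at line 38.
Key observation: No log line changed; the fault shows up purely in the output.
Call chain: main -> fold_scores(32, 5) (called at line 51).
First divergence: none; the two logs match at every position.
Execution walk:
  map_offsets([4, 5, 1, 10, 12]) -> 32  [called from audit_lot, line 31]
  sum_active([4, 5, 1, 10, 12], 4) -> 27  [called from audit_lot, line 32]
  grade_run(32, 27) -> 32  [called from audit_lot, line 34]
  audit_lot([4, 5, 1, 10, 12], 4) -> 32  [called from main, line 49]
  fold_scores(32, 5) -> 0  [called from main, line 51]
Log origin:
  1 — main, line 48
  2 — audit_lot, line 30
  3 — map_offsets, line 2
  4-8 — map_offsets, line 6
  9 — map_offsets, line 7
  10 — sum_active, line 11
  11-15 — sum_active, line 16
  16 — sum_active, line 17
  17 — audit_lot, line 33
  18 — grade_run, line 21
  19 — main, line 50
  20 — fold_scores, line 37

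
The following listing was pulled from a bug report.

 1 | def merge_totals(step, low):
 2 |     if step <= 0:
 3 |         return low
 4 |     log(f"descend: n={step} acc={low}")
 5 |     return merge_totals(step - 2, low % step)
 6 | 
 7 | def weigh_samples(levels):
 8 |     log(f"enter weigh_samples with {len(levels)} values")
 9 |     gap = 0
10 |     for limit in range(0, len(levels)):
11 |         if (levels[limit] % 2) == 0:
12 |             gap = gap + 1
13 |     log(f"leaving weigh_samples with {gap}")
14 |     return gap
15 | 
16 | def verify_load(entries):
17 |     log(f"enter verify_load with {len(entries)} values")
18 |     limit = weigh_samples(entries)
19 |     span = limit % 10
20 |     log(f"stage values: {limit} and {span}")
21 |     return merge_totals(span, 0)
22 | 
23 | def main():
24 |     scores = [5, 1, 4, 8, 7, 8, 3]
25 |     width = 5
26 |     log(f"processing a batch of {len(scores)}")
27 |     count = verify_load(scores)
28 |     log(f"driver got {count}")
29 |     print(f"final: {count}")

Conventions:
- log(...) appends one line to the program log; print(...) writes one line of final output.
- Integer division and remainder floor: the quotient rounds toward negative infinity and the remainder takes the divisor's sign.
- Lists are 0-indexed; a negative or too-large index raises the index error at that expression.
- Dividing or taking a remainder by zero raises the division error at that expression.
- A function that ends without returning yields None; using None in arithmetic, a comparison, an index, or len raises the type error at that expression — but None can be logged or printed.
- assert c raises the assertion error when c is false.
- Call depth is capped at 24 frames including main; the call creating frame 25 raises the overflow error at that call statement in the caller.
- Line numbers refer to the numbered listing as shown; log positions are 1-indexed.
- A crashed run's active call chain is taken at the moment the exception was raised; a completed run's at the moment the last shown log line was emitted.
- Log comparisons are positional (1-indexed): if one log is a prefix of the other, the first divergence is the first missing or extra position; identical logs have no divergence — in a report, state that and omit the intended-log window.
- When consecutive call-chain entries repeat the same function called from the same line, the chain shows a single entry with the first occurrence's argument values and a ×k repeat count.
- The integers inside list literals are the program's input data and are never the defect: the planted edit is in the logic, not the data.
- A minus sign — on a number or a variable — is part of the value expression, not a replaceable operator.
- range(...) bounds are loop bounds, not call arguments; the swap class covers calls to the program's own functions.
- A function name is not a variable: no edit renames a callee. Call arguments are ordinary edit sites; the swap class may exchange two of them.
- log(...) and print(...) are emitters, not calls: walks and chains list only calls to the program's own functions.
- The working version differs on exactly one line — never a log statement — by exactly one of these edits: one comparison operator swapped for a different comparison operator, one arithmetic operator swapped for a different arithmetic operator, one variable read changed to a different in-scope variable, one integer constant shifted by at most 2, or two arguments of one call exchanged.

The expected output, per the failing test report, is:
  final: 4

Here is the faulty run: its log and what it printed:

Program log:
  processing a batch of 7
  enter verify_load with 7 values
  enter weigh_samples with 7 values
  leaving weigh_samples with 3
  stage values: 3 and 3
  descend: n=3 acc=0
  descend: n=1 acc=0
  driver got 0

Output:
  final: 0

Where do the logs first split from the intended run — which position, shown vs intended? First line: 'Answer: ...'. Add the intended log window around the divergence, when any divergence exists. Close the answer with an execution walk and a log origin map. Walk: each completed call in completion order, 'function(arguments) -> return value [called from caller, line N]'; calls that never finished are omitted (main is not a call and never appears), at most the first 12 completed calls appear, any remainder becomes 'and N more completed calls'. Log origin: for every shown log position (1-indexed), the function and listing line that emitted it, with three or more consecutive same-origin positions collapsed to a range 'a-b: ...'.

Answer: position 7 — shown 'descend: n=1 acc=0', intended 'descend: n=1 acc=3'.
Intended log window:
  5: stage values: 3 and 3
  6: descend: n=3 acc=0
  7: descend: n=1 acc=3
  8: driver got 4
Execution walk:
  weigh_samples([5, 1, 4, 8, 7, 8, 3]) -> 3  [called from verify_load, line 18]
  merge_totals(-1, 0) -> 0  [called from merge_totals, line 5]
  merge_totals(1, 0) -> 0  [called from merge_totals, line 5]
  merge_totals(3, 0) -> 0  [called from verify_load, line 21]
  verify_load([5, 1, 4, 8, 7, 8, 3]) -> 0  [called from main, line 27]
Log origin:
  1: logged in main at line 26
  2: logged in verify_load at line 17
  3: logged in weigh_samples at line 8
  4: logged in weigh_samples at line 13
  5: logged in verify_load at line 20
  6: logged in merge_totals at line 4
  7: logged in merge_totals at line 4
  8: logged in main at line 28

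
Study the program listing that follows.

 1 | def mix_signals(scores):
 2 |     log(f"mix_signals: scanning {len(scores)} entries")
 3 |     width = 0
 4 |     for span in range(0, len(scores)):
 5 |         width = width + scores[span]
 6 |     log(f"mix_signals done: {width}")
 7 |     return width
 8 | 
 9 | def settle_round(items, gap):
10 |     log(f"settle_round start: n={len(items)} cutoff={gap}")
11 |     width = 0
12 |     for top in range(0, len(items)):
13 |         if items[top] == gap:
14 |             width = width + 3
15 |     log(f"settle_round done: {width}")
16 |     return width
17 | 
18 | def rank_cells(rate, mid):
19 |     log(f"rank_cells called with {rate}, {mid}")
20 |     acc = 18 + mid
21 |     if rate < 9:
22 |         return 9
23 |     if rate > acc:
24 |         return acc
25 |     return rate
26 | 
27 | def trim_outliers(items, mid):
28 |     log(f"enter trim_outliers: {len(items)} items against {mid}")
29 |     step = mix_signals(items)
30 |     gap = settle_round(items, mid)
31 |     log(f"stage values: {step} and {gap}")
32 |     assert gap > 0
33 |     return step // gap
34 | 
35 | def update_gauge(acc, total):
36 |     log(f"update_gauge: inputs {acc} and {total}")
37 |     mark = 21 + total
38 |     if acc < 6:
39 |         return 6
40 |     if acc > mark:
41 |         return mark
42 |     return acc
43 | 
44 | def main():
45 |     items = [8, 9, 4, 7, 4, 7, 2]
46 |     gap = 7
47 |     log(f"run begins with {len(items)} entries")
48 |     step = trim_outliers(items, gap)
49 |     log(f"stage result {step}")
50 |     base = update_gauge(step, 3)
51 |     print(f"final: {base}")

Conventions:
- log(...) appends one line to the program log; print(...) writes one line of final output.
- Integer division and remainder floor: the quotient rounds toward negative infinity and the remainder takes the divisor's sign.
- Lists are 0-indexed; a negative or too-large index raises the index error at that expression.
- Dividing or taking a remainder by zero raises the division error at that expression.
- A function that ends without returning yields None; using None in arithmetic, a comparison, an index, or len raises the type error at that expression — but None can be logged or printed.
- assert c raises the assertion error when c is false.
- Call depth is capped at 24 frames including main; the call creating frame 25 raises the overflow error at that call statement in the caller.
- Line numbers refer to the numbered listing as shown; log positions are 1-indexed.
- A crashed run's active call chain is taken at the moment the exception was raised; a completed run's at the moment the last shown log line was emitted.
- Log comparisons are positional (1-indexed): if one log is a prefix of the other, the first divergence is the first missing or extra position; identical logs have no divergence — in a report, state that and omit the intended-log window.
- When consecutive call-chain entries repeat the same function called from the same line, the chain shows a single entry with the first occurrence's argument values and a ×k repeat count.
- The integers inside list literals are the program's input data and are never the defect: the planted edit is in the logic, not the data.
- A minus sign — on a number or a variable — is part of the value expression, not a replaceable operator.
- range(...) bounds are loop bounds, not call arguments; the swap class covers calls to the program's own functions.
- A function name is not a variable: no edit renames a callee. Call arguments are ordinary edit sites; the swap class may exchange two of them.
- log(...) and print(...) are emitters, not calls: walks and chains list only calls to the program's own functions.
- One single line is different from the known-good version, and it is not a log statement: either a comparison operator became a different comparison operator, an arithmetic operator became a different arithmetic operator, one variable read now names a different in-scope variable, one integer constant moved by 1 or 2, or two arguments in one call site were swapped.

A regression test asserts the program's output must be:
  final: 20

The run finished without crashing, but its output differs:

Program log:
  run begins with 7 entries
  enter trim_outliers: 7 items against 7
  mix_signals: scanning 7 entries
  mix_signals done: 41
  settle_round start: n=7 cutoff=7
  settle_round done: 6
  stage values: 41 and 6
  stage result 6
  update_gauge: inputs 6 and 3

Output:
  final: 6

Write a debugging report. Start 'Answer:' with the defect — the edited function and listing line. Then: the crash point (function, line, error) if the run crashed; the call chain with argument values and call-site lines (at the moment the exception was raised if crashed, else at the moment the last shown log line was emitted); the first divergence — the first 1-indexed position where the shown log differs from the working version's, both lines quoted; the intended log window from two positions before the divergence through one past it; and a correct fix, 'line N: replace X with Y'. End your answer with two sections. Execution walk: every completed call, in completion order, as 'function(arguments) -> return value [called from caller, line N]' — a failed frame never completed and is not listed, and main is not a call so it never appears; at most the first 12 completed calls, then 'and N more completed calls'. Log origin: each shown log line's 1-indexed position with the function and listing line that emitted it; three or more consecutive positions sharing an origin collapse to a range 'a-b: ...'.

Answer: the defect is in settle_round at line 14.
Key fact: Log line 6 is where behavior first shows: 'settle_round done: 6' appears instead of 'settle_round done: 2'.
Call chain: main -> update_gauge(6, 3) (called at line 50).
First divergence: position 6 — the shown line 'settle_round done: 6' should read 'settle_round done: 2'.
Intended log window:
  4: mix_signals done: 41
  5: settle_round start: n=7 cutoff=7
  6: settle_round done: 2
  7: stage values: 41 and 2
Execution walk:
  mix_signals([8, 9, 4, 7, 4, 7, 2]) -> 41  [called from trim_outliers, line 29]
  settle_round([8, 9, 4, 7, 4, 7, 2], 7) -> 6  [called from trim_outliers, line 30]
  trim_outliers([8, 9, 4, 7, 4, 7, 2], 7) -> 6  [called from main, line 48]
  update_gauge(6, 3) -> 6  [called from main, line 50]
Origin of each log line:
  1 — main, line 47
  2 — trim_outliers, line 28
  3 — mix_signals, line 2
  4 — mix_signals, line 6
  5 — settle_round, line 10
  6 — settle_round, line 15
  7 — trim_outliers, line 31
  8 — main, line 49
  9 — update_gauge, line 36
A correct fix: line 14: replace `3` with `1`.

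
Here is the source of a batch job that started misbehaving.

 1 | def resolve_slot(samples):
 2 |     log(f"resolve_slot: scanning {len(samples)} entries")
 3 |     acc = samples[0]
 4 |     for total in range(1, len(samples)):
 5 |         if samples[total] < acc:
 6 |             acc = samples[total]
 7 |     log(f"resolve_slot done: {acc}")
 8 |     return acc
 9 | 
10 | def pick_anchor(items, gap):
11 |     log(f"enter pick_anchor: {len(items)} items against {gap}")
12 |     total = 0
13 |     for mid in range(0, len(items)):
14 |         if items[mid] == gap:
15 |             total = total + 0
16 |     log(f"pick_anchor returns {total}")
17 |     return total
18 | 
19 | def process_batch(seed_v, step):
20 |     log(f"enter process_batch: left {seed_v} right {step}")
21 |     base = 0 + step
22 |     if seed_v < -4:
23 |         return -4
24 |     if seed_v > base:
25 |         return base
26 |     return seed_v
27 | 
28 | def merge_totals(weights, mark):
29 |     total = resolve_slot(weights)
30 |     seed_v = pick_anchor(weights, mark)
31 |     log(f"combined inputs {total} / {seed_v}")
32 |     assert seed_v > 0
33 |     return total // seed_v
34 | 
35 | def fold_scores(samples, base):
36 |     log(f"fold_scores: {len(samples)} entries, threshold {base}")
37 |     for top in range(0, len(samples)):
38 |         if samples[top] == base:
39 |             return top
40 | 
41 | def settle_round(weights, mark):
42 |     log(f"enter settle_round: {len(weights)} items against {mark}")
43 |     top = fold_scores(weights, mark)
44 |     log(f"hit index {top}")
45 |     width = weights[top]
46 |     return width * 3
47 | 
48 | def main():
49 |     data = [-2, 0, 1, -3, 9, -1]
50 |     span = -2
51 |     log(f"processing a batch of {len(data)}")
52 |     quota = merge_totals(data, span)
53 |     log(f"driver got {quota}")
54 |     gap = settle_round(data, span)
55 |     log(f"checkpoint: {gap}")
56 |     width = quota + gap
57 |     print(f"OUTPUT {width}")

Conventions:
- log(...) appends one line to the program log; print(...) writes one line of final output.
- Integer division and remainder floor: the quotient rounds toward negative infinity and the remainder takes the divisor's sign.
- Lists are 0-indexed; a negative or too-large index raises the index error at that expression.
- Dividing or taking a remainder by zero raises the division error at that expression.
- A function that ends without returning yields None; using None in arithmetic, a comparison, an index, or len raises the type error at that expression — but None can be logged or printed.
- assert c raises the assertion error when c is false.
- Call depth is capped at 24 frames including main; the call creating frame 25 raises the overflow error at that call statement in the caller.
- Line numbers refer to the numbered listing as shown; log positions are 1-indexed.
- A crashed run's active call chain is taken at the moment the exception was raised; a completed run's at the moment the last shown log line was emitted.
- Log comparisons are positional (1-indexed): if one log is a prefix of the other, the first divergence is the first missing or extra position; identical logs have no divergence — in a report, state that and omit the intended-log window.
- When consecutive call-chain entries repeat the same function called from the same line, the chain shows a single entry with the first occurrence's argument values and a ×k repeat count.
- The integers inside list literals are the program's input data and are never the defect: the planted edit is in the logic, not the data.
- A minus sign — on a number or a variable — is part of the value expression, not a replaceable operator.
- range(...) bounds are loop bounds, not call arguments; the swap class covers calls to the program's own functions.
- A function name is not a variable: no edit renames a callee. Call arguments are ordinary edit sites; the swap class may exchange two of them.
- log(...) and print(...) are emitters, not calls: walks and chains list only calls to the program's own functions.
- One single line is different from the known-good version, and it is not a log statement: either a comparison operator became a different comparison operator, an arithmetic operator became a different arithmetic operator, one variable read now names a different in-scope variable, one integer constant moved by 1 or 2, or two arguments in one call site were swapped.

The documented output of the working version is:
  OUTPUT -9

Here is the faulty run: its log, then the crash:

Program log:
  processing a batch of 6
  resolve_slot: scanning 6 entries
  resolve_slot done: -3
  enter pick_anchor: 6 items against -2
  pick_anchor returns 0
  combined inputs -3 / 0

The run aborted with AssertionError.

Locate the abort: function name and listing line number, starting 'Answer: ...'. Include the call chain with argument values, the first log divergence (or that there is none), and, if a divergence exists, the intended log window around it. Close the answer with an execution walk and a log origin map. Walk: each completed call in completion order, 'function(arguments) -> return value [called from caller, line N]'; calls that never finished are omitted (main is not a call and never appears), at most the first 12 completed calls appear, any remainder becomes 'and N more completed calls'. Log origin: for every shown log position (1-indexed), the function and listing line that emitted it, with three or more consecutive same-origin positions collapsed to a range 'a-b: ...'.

Answer: the error was raised in merge_totals, line 32.
The tell: Everything matches until log position 5, which reads 'pick_anchor returns 0' in place of 'pick_anchor returns 1'.
Call chain: main -> merge_totals([-2, 0, 1, -3, 9, -1], -2) (called at line 52).
First divergence: at position 5 the run shows 'pick_anchor returns 0' where the working version logs 'pick_anchor returns 1'.
Intended log window:
  3: resolve_slot done: -3
  4: enter pick_anchor: 6 items against -2
  5: pick_anchor returns 1
  6: combined inputs -3 / 1
Execution walk:
  resolve_slot([-2, 0, 1, -3, 9, -1]) -> -3  [called from merge_totals, line 29]
  pick_anchor([-2, 0, 1, -3, 9, -1], -2) -> 0  [called from merge_totals, line 30]
Log origin:
  1: emitted by main (line 51)
  2: emitted by resolve_slot (line 2)
  3: emitted by resolve_slot (line 7)
  4: emitted by pick_anchor (line 11)
  5: emitted by pick_anchor (line 16)
  6: emitted by merge_totals (line 31)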